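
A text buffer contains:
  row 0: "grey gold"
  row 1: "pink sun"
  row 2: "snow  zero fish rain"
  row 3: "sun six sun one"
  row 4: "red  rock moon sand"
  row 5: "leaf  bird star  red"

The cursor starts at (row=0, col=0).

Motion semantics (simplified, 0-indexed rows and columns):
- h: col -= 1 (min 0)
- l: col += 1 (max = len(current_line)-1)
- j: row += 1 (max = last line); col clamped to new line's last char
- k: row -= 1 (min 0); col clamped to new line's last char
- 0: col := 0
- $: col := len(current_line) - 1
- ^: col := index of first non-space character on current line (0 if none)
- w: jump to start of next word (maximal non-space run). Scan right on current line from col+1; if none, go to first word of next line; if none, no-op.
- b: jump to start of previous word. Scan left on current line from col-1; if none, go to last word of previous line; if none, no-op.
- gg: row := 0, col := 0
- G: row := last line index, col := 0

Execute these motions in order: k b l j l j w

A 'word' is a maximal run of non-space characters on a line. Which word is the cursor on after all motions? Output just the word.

After 1 (k): row=0 col=0 char='g'
After 2 (b): row=0 col=0 char='g'
After 3 (l): row=0 col=1 char='r'
After 4 (j): row=1 col=1 char='i'
After 5 (l): row=1 col=2 char='n'
After 6 (j): row=2 col=2 char='o'
After 7 (w): row=2 col=6 char='z'

Answer: zero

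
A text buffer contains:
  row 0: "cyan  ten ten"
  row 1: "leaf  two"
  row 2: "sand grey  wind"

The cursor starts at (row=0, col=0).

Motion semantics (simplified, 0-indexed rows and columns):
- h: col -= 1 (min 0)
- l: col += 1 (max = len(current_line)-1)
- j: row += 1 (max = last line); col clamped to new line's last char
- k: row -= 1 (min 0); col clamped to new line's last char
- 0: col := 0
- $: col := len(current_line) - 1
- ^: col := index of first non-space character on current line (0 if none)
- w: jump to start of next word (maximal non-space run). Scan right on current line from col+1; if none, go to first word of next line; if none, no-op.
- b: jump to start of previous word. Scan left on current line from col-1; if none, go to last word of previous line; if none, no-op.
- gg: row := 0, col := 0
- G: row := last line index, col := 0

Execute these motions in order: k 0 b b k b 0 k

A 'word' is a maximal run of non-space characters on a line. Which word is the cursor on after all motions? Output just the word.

Answer: cyan

Derivation:
After 1 (k): row=0 col=0 char='c'
After 2 (0): row=0 col=0 char='c'
After 3 (b): row=0 col=0 char='c'
After 4 (b): row=0 col=0 char='c'
After 5 (k): row=0 col=0 char='c'
After 6 (b): row=0 col=0 char='c'
After 7 (0): row=0 col=0 char='c'
After 8 (k): row=0 col=0 char='c'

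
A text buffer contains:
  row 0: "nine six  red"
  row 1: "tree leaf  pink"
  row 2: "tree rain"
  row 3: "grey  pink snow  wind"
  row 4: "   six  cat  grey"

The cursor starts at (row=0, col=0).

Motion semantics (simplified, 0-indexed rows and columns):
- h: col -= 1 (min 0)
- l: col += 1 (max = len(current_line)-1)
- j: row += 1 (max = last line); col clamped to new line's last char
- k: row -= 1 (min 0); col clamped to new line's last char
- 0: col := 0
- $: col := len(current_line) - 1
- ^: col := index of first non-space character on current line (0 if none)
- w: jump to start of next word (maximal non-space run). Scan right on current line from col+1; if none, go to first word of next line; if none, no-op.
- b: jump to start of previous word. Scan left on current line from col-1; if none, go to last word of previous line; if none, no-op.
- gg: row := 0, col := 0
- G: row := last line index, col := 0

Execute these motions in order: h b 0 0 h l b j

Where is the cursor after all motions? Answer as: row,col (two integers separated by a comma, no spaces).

After 1 (h): row=0 col=0 char='n'
After 2 (b): row=0 col=0 char='n'
After 3 (0): row=0 col=0 char='n'
After 4 (0): row=0 col=0 char='n'
After 5 (h): row=0 col=0 char='n'
After 6 (l): row=0 col=1 char='i'
After 7 (b): row=0 col=0 char='n'
After 8 (j): row=1 col=0 char='t'

Answer: 1,0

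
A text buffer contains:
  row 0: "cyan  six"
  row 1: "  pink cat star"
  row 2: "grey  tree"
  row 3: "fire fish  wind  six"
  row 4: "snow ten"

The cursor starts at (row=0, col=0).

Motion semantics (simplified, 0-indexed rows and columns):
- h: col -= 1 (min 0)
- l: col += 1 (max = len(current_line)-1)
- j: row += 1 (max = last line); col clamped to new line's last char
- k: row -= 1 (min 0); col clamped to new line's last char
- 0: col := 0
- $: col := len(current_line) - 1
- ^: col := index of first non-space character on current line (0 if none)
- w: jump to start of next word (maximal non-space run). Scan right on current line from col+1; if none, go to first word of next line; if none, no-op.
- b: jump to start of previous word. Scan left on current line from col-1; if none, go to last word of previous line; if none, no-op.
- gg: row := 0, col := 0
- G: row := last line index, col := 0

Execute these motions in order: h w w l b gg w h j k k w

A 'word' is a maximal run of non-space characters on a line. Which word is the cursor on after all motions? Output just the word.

After 1 (h): row=0 col=0 char='c'
After 2 (w): row=0 col=6 char='s'
After 3 (w): row=1 col=2 char='p'
After 4 (l): row=1 col=3 char='i'
After 5 (b): row=1 col=2 char='p'
After 6 (gg): row=0 col=0 char='c'
After 7 (w): row=0 col=6 char='s'
After 8 (h): row=0 col=5 char='_'
After 9 (j): row=1 col=5 char='k'
After 10 (k): row=0 col=5 char='_'
After 11 (k): row=0 col=5 char='_'
After 12 (w): row=0 col=6 char='s'

Answer: six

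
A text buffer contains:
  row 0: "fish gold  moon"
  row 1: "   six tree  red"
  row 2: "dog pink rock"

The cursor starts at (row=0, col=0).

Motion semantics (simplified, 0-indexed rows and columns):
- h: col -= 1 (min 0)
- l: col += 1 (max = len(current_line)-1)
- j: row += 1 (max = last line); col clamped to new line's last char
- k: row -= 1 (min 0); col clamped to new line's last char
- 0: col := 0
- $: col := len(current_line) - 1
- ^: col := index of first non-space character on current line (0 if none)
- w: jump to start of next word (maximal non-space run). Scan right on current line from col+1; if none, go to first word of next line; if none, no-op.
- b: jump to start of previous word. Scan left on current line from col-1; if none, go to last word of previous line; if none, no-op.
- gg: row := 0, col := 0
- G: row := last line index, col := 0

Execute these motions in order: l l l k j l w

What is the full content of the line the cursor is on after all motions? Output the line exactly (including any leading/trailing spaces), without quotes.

After 1 (l): row=0 col=1 char='i'
After 2 (l): row=0 col=2 char='s'
After 3 (l): row=0 col=3 char='h'
After 4 (k): row=0 col=3 char='h'
After 5 (j): row=1 col=3 char='s'
After 6 (l): row=1 col=4 char='i'
After 7 (w): row=1 col=7 char='t'

Answer:    six tree  red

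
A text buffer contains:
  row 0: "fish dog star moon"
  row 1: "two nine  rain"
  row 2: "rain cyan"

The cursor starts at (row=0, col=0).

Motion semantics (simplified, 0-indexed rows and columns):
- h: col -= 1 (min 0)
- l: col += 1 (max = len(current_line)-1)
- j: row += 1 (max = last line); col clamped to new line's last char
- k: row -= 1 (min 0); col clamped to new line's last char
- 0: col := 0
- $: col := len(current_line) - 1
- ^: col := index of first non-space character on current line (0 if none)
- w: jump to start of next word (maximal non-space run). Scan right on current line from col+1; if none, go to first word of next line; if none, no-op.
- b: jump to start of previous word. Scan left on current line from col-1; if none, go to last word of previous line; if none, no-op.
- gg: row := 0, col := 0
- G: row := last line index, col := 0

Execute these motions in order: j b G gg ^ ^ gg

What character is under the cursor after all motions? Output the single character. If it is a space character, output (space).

Answer: f

Derivation:
After 1 (j): row=1 col=0 char='t'
After 2 (b): row=0 col=14 char='m'
After 3 (G): row=2 col=0 char='r'
After 4 (gg): row=0 col=0 char='f'
After 5 (^): row=0 col=0 char='f'
After 6 (^): row=0 col=0 char='f'
After 7 (gg): row=0 col=0 char='f'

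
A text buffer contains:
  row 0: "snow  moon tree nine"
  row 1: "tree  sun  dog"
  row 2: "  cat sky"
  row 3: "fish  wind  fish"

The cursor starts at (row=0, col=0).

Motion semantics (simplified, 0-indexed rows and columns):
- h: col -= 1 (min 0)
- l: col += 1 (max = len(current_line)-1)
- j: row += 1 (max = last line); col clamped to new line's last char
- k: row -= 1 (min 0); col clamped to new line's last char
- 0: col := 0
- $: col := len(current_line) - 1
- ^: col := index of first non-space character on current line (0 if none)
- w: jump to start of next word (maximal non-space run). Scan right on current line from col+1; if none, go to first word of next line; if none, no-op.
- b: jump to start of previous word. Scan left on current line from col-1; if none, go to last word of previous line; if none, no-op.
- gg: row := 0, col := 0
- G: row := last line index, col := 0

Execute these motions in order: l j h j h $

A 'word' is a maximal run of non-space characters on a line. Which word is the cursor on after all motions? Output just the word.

Answer: sky

Derivation:
After 1 (l): row=0 col=1 char='n'
After 2 (j): row=1 col=1 char='r'
After 3 (h): row=1 col=0 char='t'
After 4 (j): row=2 col=0 char='_'
After 5 (h): row=2 col=0 char='_'
After 6 ($): row=2 col=8 char='y'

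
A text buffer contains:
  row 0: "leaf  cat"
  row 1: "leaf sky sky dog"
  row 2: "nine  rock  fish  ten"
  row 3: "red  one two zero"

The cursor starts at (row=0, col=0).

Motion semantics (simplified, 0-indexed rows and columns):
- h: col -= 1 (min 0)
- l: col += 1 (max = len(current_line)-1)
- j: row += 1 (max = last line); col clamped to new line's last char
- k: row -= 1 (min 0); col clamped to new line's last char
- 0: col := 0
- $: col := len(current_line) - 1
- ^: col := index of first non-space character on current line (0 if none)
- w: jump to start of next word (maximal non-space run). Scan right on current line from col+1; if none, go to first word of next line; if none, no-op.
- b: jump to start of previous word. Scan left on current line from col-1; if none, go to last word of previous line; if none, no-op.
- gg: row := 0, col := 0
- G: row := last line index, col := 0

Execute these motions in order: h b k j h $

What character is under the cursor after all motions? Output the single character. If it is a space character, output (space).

Answer: g

Derivation:
After 1 (h): row=0 col=0 char='l'
After 2 (b): row=0 col=0 char='l'
After 3 (k): row=0 col=0 char='l'
After 4 (j): row=1 col=0 char='l'
After 5 (h): row=1 col=0 char='l'
After 6 ($): row=1 col=15 char='g'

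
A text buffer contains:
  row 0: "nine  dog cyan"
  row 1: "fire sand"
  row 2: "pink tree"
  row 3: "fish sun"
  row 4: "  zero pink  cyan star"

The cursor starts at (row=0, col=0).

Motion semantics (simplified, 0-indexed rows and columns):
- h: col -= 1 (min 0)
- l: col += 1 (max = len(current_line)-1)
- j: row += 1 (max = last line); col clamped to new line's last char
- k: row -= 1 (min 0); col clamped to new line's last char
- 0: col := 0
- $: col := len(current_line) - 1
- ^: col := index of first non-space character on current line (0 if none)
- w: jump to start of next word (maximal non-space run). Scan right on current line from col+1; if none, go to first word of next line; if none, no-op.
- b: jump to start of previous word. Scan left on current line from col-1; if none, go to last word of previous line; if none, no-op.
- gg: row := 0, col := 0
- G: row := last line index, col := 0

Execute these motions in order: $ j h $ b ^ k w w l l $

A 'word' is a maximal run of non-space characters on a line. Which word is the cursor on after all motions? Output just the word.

After 1 ($): row=0 col=13 char='n'
After 2 (j): row=1 col=8 char='d'
After 3 (h): row=1 col=7 char='n'
After 4 ($): row=1 col=8 char='d'
After 5 (b): row=1 col=5 char='s'
After 6 (^): row=1 col=0 char='f'
After 7 (k): row=0 col=0 char='n'
After 8 (w): row=0 col=6 char='d'
After 9 (w): row=0 col=10 char='c'
After 10 (l): row=0 col=11 char='y'
After 11 (l): row=0 col=12 char='a'
After 12 ($): row=0 col=13 char='n'

Answer: cyan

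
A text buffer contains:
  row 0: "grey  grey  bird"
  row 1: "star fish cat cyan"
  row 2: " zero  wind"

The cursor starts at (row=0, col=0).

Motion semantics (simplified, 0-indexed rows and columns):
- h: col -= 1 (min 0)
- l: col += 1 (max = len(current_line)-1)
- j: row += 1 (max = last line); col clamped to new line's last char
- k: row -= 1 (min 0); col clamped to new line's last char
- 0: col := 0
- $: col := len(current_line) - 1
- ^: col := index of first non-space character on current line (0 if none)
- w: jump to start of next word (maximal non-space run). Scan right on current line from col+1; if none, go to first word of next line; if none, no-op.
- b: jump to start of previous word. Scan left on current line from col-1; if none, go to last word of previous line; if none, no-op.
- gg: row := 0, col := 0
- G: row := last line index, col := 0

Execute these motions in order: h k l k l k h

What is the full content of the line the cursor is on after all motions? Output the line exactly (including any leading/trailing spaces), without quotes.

After 1 (h): row=0 col=0 char='g'
After 2 (k): row=0 col=0 char='g'
After 3 (l): row=0 col=1 char='r'
After 4 (k): row=0 col=1 char='r'
After 5 (l): row=0 col=2 char='e'
After 6 (k): row=0 col=2 char='e'
After 7 (h): row=0 col=1 char='r'

Answer: grey  grey  bird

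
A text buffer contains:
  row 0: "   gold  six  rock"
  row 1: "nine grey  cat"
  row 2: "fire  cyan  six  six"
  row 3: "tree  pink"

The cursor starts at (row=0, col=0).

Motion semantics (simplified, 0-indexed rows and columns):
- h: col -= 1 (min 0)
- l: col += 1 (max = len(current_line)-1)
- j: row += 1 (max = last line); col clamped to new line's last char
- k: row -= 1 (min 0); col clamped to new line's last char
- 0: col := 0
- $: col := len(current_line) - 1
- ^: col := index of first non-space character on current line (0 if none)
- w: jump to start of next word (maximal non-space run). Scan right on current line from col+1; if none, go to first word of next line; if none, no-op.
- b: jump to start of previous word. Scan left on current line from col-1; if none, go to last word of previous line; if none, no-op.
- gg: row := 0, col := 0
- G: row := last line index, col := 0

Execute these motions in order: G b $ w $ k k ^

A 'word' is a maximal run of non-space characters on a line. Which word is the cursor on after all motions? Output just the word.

After 1 (G): row=3 col=0 char='t'
After 2 (b): row=2 col=17 char='s'
After 3 ($): row=2 col=19 char='x'
After 4 (w): row=3 col=0 char='t'
After 5 ($): row=3 col=9 char='k'
After 6 (k): row=2 col=9 char='n'
After 7 (k): row=1 col=9 char='_'
After 8 (^): row=1 col=0 char='n'

Answer: nine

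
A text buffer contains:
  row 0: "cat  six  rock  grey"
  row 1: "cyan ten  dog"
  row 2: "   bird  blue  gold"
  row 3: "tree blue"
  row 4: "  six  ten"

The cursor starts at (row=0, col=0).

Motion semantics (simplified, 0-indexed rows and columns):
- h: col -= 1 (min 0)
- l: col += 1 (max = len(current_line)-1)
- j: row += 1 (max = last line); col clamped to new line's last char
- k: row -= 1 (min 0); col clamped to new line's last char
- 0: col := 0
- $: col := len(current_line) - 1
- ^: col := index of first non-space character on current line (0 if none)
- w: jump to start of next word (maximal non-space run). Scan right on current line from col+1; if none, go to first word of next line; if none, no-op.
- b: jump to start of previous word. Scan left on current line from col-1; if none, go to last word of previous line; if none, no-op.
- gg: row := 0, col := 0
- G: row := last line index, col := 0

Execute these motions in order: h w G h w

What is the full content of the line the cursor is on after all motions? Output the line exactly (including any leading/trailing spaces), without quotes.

Answer:   six  ten

Derivation:
After 1 (h): row=0 col=0 char='c'
After 2 (w): row=0 col=5 char='s'
After 3 (G): row=4 col=0 char='_'
After 4 (h): row=4 col=0 char='_'
After 5 (w): row=4 col=2 char='s'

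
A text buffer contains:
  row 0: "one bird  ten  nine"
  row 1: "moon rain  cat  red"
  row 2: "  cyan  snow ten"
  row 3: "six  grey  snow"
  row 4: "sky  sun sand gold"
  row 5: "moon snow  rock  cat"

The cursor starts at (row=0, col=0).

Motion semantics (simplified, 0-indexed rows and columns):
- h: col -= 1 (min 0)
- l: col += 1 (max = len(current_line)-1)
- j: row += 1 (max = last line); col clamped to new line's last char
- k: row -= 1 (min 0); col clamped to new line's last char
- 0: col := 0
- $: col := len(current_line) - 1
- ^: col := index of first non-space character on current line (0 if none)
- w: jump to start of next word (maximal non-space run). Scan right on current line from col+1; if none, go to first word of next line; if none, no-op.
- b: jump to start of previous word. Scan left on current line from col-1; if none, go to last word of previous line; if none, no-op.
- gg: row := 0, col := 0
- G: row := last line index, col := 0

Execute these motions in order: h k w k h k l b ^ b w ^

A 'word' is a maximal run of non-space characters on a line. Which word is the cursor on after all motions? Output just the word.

After 1 (h): row=0 col=0 char='o'
After 2 (k): row=0 col=0 char='o'
After 3 (w): row=0 col=4 char='b'
After 4 (k): row=0 col=4 char='b'
After 5 (h): row=0 col=3 char='_'
After 6 (k): row=0 col=3 char='_'
After 7 (l): row=0 col=4 char='b'
After 8 (b): row=0 col=0 char='o'
After 9 (^): row=0 col=0 char='o'
After 10 (b): row=0 col=0 char='o'
After 11 (w): row=0 col=4 char='b'
After 12 (^): row=0 col=0 char='o'

Answer: one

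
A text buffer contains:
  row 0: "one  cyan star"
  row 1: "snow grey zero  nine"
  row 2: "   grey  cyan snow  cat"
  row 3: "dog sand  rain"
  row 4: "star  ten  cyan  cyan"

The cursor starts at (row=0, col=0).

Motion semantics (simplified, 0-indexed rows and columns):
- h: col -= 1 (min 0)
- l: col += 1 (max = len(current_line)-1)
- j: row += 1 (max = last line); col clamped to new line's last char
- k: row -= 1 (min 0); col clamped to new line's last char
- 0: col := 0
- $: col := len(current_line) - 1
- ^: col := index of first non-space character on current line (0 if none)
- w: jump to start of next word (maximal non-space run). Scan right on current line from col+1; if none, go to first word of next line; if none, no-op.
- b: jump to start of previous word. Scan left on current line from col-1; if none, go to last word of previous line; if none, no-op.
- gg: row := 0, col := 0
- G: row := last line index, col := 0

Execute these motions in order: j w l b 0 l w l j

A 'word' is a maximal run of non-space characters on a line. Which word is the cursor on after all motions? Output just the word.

Answer: grey

Derivation:
After 1 (j): row=1 col=0 char='s'
After 2 (w): row=1 col=5 char='g'
After 3 (l): row=1 col=6 char='r'
After 4 (b): row=1 col=5 char='g'
After 5 (0): row=1 col=0 char='s'
After 6 (l): row=1 col=1 char='n'
After 7 (w): row=1 col=5 char='g'
After 8 (l): row=1 col=6 char='r'
After 9 (j): row=2 col=6 char='y'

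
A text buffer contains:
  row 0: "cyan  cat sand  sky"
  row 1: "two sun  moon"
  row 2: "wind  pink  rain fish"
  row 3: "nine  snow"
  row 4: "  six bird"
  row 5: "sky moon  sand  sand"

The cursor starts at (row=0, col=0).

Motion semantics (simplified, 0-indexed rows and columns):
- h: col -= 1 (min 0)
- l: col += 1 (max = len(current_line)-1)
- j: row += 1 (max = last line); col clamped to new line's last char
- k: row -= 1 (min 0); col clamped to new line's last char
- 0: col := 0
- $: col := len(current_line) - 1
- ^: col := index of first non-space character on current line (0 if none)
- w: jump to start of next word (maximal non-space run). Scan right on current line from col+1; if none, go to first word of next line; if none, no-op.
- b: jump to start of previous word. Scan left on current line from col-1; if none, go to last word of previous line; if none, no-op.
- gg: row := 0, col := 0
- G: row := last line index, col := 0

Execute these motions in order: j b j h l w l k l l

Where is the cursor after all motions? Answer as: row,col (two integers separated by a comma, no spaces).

After 1 (j): row=1 col=0 char='t'
After 2 (b): row=0 col=16 char='s'
After 3 (j): row=1 col=12 char='n'
After 4 (h): row=1 col=11 char='o'
After 5 (l): row=1 col=12 char='n'
After 6 (w): row=2 col=0 char='w'
After 7 (l): row=2 col=1 char='i'
After 8 (k): row=1 col=1 char='w'
After 9 (l): row=1 col=2 char='o'
After 10 (l): row=1 col=3 char='_'

Answer: 1,3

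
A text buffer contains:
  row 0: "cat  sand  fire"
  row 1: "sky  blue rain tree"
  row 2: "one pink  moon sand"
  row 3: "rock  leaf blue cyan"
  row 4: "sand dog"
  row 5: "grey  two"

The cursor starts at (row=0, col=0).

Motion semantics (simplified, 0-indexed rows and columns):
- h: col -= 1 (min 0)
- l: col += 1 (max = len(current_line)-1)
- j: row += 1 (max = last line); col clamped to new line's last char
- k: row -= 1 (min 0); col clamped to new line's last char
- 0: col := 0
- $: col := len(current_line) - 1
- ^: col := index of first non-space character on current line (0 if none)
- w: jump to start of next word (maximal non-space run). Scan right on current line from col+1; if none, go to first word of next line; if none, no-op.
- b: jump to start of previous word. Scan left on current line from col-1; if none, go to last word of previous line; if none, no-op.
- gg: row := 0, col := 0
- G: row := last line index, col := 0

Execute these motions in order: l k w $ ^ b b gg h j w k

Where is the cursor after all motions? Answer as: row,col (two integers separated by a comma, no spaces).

Answer: 0,5

Derivation:
After 1 (l): row=0 col=1 char='a'
After 2 (k): row=0 col=1 char='a'
After 3 (w): row=0 col=5 char='s'
After 4 ($): row=0 col=14 char='e'
After 5 (^): row=0 col=0 char='c'
After 6 (b): row=0 col=0 char='c'
After 7 (b): row=0 col=0 char='c'
After 8 (gg): row=0 col=0 char='c'
After 9 (h): row=0 col=0 char='c'
After 10 (j): row=1 col=0 char='s'
After 11 (w): row=1 col=5 char='b'
After 12 (k): row=0 col=5 char='s'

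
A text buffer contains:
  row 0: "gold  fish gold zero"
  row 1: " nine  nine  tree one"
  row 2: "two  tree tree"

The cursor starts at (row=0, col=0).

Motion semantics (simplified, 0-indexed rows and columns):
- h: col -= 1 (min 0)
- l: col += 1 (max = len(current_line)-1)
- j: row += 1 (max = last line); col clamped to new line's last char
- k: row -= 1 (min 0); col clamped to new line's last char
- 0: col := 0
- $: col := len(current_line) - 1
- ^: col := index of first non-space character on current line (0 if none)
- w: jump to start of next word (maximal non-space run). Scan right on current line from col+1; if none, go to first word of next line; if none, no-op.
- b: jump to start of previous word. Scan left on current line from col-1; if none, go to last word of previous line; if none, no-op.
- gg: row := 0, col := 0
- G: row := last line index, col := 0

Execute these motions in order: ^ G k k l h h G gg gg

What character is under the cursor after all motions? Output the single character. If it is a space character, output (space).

After 1 (^): row=0 col=0 char='g'
After 2 (G): row=2 col=0 char='t'
After 3 (k): row=1 col=0 char='_'
After 4 (k): row=0 col=0 char='g'
After 5 (l): row=0 col=1 char='o'
After 6 (h): row=0 col=0 char='g'
After 7 (h): row=0 col=0 char='g'
After 8 (G): row=2 col=0 char='t'
After 9 (gg): row=0 col=0 char='g'
After 10 (gg): row=0 col=0 char='g'

Answer: g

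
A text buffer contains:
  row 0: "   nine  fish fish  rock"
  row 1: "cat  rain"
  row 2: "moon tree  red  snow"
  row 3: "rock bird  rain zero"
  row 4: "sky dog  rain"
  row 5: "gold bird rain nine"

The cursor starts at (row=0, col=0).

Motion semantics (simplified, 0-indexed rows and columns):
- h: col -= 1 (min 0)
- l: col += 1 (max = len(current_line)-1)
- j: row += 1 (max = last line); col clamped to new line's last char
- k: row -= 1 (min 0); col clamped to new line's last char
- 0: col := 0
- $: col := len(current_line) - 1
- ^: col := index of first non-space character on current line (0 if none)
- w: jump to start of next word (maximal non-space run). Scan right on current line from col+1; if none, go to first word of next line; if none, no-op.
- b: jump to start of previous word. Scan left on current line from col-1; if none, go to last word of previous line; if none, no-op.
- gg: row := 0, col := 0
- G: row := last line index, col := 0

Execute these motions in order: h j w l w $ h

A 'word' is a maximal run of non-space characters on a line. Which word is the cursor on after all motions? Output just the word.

Answer: snow

Derivation:
After 1 (h): row=0 col=0 char='_'
After 2 (j): row=1 col=0 char='c'
After 3 (w): row=1 col=5 char='r'
After 4 (l): row=1 col=6 char='a'
After 5 (w): row=2 col=0 char='m'
After 6 ($): row=2 col=19 char='w'
After 7 (h): row=2 col=18 char='o'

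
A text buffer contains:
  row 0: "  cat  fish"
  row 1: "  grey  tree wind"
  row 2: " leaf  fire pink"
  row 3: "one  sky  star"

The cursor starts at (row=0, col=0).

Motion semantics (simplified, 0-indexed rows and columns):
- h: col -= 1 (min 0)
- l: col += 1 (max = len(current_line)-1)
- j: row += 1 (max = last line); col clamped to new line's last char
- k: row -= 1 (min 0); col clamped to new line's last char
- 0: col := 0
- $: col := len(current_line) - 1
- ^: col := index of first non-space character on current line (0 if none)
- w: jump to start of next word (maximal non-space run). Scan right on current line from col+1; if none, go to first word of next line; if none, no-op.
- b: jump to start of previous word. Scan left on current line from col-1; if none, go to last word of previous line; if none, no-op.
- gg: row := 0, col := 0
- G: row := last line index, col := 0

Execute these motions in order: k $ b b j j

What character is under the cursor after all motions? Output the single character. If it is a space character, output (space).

Answer: e

Derivation:
After 1 (k): row=0 col=0 char='_'
After 2 ($): row=0 col=10 char='h'
After 3 (b): row=0 col=7 char='f'
After 4 (b): row=0 col=2 char='c'
After 5 (j): row=1 col=2 char='g'
After 6 (j): row=2 col=2 char='e'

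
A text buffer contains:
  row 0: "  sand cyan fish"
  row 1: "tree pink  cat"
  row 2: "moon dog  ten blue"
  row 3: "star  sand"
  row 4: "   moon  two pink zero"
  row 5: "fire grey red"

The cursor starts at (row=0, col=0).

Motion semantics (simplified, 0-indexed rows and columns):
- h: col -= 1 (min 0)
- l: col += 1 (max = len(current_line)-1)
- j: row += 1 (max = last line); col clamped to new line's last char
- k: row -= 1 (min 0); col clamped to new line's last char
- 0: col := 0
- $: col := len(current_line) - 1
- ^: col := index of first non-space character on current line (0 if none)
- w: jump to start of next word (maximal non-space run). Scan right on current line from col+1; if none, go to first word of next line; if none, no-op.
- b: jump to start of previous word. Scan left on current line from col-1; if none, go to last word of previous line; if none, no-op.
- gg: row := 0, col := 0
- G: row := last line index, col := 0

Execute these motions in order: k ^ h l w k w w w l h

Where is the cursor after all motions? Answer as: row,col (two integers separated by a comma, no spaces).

Answer: 1,5

Derivation:
After 1 (k): row=0 col=0 char='_'
After 2 (^): row=0 col=2 char='s'
After 3 (h): row=0 col=1 char='_'
After 4 (l): row=0 col=2 char='s'
After 5 (w): row=0 col=7 char='c'
After 6 (k): row=0 col=7 char='c'
After 7 (w): row=0 col=12 char='f'
After 8 (w): row=1 col=0 char='t'
After 9 (w): row=1 col=5 char='p'
After 10 (l): row=1 col=6 char='i'
After 11 (h): row=1 col=5 char='p'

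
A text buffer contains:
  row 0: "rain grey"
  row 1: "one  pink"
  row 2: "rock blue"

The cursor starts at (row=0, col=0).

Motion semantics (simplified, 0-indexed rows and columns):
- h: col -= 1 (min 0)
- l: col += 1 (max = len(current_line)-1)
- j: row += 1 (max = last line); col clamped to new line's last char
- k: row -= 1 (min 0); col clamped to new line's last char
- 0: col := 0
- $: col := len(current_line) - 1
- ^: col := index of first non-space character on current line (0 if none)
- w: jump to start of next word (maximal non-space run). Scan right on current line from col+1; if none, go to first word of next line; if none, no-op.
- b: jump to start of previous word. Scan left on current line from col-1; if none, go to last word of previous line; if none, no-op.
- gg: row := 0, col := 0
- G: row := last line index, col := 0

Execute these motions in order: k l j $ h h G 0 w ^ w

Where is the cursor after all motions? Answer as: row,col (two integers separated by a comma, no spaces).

After 1 (k): row=0 col=0 char='r'
After 2 (l): row=0 col=1 char='a'
After 3 (j): row=1 col=1 char='n'
After 4 ($): row=1 col=8 char='k'
After 5 (h): row=1 col=7 char='n'
After 6 (h): row=1 col=6 char='i'
After 7 (G): row=2 col=0 char='r'
After 8 (0): row=2 col=0 char='r'
After 9 (w): row=2 col=5 char='b'
After 10 (^): row=2 col=0 char='r'
After 11 (w): row=2 col=5 char='b'

Answer: 2,5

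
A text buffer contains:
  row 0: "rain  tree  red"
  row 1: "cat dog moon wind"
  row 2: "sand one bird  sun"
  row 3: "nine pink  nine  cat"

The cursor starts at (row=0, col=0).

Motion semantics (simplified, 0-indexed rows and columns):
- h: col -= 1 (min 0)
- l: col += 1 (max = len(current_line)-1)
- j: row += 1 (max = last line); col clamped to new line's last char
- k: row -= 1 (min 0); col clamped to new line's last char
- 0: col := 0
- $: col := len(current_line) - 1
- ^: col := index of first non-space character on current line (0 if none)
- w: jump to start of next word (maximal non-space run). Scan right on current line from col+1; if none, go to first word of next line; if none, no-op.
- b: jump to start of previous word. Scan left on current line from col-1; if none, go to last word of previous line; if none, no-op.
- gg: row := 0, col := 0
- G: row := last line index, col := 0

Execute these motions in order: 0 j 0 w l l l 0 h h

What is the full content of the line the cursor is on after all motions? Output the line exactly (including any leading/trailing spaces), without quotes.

Answer: cat dog moon wind

Derivation:
After 1 (0): row=0 col=0 char='r'
After 2 (j): row=1 col=0 char='c'
After 3 (0): row=1 col=0 char='c'
After 4 (w): row=1 col=4 char='d'
After 5 (l): row=1 col=5 char='o'
After 6 (l): row=1 col=6 char='g'
After 7 (l): row=1 col=7 char='_'
After 8 (0): row=1 col=0 char='c'
After 9 (h): row=1 col=0 char='c'
After 10 (h): row=1 col=0 char='c'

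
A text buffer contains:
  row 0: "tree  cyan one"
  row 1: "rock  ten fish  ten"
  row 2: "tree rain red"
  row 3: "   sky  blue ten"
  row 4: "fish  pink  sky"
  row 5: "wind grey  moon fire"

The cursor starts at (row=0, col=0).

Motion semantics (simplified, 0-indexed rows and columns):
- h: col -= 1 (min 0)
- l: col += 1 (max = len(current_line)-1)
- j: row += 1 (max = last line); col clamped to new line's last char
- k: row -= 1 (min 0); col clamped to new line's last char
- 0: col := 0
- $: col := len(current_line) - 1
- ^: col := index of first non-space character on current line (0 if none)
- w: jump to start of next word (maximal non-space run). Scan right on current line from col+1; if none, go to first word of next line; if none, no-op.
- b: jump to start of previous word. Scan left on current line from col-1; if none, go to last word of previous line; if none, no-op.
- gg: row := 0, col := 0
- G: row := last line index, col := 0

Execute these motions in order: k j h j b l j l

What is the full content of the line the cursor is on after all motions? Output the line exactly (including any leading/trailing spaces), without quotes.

After 1 (k): row=0 col=0 char='t'
After 2 (j): row=1 col=0 char='r'
After 3 (h): row=1 col=0 char='r'
After 4 (j): row=2 col=0 char='t'
After 5 (b): row=1 col=16 char='t'
After 6 (l): row=1 col=17 char='e'
After 7 (j): row=2 col=12 char='d'
After 8 (l): row=2 col=12 char='d'

Answer: tree rain red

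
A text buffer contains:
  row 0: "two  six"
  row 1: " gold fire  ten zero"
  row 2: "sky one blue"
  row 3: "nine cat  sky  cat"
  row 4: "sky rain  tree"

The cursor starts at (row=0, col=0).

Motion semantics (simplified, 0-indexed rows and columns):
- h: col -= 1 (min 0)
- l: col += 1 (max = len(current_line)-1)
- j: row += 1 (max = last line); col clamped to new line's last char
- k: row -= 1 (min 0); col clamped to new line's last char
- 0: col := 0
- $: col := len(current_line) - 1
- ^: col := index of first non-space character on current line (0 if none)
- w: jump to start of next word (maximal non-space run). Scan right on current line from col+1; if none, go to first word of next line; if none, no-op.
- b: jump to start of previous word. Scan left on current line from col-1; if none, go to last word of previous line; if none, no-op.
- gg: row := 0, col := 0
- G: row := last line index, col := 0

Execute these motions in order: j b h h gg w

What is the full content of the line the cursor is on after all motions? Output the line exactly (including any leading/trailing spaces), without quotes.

Answer: two  six

Derivation:
After 1 (j): row=1 col=0 char='_'
After 2 (b): row=0 col=5 char='s'
After 3 (h): row=0 col=4 char='_'
After 4 (h): row=0 col=3 char='_'
After 5 (gg): row=0 col=0 char='t'
After 6 (w): row=0 col=5 char='s'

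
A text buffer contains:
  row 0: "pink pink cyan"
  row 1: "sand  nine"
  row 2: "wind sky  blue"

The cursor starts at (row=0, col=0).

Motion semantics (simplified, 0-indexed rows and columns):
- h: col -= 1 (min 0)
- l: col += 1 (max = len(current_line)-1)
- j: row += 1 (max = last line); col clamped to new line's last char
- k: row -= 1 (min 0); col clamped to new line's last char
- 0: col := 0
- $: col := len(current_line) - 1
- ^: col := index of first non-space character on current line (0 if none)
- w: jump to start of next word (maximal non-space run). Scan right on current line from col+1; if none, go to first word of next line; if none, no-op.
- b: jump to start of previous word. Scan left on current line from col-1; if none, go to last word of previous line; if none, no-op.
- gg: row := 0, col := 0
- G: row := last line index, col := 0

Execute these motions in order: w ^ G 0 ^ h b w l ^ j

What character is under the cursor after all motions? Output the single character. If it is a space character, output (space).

After 1 (w): row=0 col=5 char='p'
After 2 (^): row=0 col=0 char='p'
After 3 (G): row=2 col=0 char='w'
After 4 (0): row=2 col=0 char='w'
After 5 (^): row=2 col=0 char='w'
After 6 (h): row=2 col=0 char='w'
After 7 (b): row=1 col=6 char='n'
After 8 (w): row=2 col=0 char='w'
After 9 (l): row=2 col=1 char='i'
After 10 (^): row=2 col=0 char='w'
After 11 (j): row=2 col=0 char='w'

Answer: w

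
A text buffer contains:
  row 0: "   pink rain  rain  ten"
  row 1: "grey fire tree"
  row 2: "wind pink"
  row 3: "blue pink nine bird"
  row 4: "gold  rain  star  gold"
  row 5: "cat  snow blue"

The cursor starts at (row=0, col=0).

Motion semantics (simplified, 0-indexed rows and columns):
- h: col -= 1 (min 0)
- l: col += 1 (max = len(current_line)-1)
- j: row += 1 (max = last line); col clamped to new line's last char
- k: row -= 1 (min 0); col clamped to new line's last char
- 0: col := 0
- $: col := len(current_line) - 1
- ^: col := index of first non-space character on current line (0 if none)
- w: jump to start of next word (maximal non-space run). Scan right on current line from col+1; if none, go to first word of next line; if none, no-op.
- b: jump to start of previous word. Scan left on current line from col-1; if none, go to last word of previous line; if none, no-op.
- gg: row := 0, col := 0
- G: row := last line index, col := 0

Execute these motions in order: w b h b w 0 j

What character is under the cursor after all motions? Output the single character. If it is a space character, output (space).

Answer: g

Derivation:
After 1 (w): row=0 col=3 char='p'
After 2 (b): row=0 col=3 char='p'
After 3 (h): row=0 col=2 char='_'
After 4 (b): row=0 col=2 char='_'
After 5 (w): row=0 col=3 char='p'
After 6 (0): row=0 col=0 char='_'
After 7 (j): row=1 col=0 char='g'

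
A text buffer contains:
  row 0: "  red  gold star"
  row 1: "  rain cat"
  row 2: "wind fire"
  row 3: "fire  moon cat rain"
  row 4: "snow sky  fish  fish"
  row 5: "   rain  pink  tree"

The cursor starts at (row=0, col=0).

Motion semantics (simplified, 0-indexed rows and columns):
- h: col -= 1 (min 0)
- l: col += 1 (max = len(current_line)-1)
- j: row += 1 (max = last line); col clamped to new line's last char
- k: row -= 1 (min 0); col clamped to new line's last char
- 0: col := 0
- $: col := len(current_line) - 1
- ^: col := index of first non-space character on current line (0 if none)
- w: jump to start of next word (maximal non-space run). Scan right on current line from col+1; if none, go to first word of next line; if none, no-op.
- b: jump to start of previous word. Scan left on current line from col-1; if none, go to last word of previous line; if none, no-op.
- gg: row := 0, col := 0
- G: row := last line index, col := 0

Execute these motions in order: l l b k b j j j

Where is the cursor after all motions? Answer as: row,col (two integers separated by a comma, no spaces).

Answer: 3,2

Derivation:
After 1 (l): row=0 col=1 char='_'
After 2 (l): row=0 col=2 char='r'
After 3 (b): row=0 col=2 char='r'
After 4 (k): row=0 col=2 char='r'
After 5 (b): row=0 col=2 char='r'
After 6 (j): row=1 col=2 char='r'
After 7 (j): row=2 col=2 char='n'
After 8 (j): row=3 col=2 char='r'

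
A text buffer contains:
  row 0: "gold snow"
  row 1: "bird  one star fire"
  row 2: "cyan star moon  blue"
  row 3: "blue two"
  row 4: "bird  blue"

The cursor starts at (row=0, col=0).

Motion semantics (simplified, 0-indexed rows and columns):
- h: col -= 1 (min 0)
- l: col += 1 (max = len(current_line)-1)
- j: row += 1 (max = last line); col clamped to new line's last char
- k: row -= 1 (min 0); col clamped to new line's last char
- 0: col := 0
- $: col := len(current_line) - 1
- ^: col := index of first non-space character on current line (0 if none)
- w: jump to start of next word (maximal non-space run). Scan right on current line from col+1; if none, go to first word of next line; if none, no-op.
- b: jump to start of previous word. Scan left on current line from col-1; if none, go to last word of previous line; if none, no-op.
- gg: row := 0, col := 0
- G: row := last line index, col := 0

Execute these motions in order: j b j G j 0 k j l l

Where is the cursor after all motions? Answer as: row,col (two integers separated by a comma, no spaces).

Answer: 4,2

Derivation:
After 1 (j): row=1 col=0 char='b'
After 2 (b): row=0 col=5 char='s'
After 3 (j): row=1 col=5 char='_'
After 4 (G): row=4 col=0 char='b'
After 5 (j): row=4 col=0 char='b'
After 6 (0): row=4 col=0 char='b'
After 7 (k): row=3 col=0 char='b'
After 8 (j): row=4 col=0 char='b'
After 9 (l): row=4 col=1 char='i'
After 10 (l): row=4 col=2 char='r'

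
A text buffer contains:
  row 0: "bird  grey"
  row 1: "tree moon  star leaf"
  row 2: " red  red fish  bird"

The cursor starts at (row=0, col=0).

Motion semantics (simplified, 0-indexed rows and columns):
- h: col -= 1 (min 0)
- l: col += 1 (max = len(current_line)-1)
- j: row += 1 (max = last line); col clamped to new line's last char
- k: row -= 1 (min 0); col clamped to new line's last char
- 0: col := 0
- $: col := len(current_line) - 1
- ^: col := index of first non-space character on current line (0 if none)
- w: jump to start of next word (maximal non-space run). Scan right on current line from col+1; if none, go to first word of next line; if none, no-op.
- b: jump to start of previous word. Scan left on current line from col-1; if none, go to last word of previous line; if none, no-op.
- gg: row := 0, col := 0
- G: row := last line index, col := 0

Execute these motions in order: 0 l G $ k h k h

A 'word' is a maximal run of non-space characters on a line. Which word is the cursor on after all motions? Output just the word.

After 1 (0): row=0 col=0 char='b'
After 2 (l): row=0 col=1 char='i'
After 3 (G): row=2 col=0 char='_'
After 4 ($): row=2 col=19 char='d'
After 5 (k): row=1 col=19 char='f'
After 6 (h): row=1 col=18 char='a'
After 7 (k): row=0 col=9 char='y'
After 8 (h): row=0 col=8 char='e'

Answer: grey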